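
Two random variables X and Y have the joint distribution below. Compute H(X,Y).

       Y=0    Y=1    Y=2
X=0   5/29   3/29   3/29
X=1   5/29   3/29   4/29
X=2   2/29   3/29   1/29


H(X,Y) = -Σ p(x,y) log₂ p(x,y)
  p(0,0)=5/29: -0.1724 × log₂(0.1724) = 0.4373
  p(0,1)=3/29: -0.1034 × log₂(0.1034) = 0.3386
  p(0,2)=3/29: -0.1034 × log₂(0.1034) = 0.3386
  p(1,0)=5/29: -0.1724 × log₂(0.1724) = 0.4373
  p(1,1)=3/29: -0.1034 × log₂(0.1034) = 0.3386
  p(1,2)=4/29: -0.1379 × log₂(0.1379) = 0.3942
  p(2,0)=2/29: -0.0690 × log₂(0.0690) = 0.2661
  p(2,1)=3/29: -0.1034 × log₂(0.1034) = 0.3386
  p(2,2)=1/29: -0.0345 × log₂(0.0345) = 0.1675
H(X,Y) = 3.0566 bits


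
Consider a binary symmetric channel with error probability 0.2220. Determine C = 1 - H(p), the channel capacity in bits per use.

For BSC with error probability p:
C = 1 - H(p) where H(p) is binary entropy
H(0.2220) = -0.2220 × log₂(0.2220) - 0.7780 × log₂(0.7780)
H(p) = 0.7638
C = 1 - 0.7638 = 0.2362 bits/use


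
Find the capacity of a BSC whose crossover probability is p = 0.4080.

For BSC with error probability p:
C = 1 - H(p) where H(p) is binary entropy
H(0.4080) = -0.4080 × log₂(0.4080) - 0.5920 × log₂(0.5920)
H(p) = 0.9754
C = 1 - 0.9754 = 0.0246 bits/use


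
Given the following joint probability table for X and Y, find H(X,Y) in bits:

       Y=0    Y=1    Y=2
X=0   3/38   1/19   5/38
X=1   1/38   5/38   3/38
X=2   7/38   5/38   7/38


H(X,Y) = -Σ p(x,y) log₂ p(x,y)
  p(0,0)=3/38: -0.0789 × log₂(0.0789) = 0.2892
  p(0,1)=1/19: -0.0526 × log₂(0.0526) = 0.2236
  p(0,2)=5/38: -0.1316 × log₂(0.1316) = 0.3850
  p(1,0)=1/38: -0.0263 × log₂(0.0263) = 0.1381
  p(1,1)=5/38: -0.1316 × log₂(0.1316) = 0.3850
  p(1,2)=3/38: -0.0789 × log₂(0.0789) = 0.2892
  p(2,0)=7/38: -0.1842 × log₂(0.1842) = 0.4496
  p(2,1)=5/38: -0.1316 × log₂(0.1316) = 0.3850
  p(2,2)=7/38: -0.1842 × log₂(0.1842) = 0.4496
H(X,Y) = 2.9942 bits


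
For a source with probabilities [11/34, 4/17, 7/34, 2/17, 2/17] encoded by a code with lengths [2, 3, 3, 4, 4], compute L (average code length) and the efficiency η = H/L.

Average length L = Σ p_i × l_i = 2.9118 bits
Entropy H = 2.2138 bits
Efficiency η = H/L × 100% = 76.03%


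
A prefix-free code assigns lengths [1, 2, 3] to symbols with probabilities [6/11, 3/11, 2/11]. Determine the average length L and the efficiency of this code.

Average length L = Σ p_i × l_i = 1.6364 bits
Entropy H = 1.4354 bits
Efficiency η = H/L × 100% = 87.72%


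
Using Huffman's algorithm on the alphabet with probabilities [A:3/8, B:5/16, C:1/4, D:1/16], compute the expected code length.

Huffman tree construction:
Combine smallest probabilities repeatedly
Resulting codes:
  A: 0 (length 1)
  B: 10 (length 2)
  C: 111 (length 3)
  D: 110 (length 3)
Average length = Σ p(s) × length(s) = 1.9375 bits


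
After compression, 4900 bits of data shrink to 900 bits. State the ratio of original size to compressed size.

Compression ratio = Original / Compressed
= 4900 / 900 = 5.44:1


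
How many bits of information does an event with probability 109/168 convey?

Information content I(x) = -log₂(p(x))
I = -log₂(109/168) = -log₂(0.6488)
I = 0.6241 bits


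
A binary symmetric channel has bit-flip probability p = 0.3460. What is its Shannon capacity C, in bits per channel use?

For BSC with error probability p:
C = 1 - H(p) where H(p) is binary entropy
H(0.3460) = -0.3460 × log₂(0.3460) - 0.6540 × log₂(0.6540)
H(p) = 0.9304
C = 1 - 0.9304 = 0.0696 bits/use


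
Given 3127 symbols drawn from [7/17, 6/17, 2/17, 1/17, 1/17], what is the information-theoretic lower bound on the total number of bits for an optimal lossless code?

Entropy H = 1.9015 bits/symbol
Minimum bits = H × n = 1.9015 × 3127
= 5946.01 bits


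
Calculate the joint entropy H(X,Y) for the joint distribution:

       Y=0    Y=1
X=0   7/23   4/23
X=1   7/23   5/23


H(X,Y) = -Σ p(x,y) log₂ p(x,y)
  p(0,0)=7/23: -0.3043 × log₂(0.3043) = 0.5223
  p(0,1)=4/23: -0.1739 × log₂(0.1739) = 0.4389
  p(1,0)=7/23: -0.3043 × log₂(0.3043) = 0.5223
  p(1,1)=5/23: -0.2174 × log₂(0.2174) = 0.4786
H(X,Y) = 1.9621 bits


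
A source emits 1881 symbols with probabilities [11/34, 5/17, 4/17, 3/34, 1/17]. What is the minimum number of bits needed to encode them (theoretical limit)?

Entropy H = 2.0866 bits/symbol
Minimum bits = H × n = 2.0866 × 1881
= 3924.97 bits


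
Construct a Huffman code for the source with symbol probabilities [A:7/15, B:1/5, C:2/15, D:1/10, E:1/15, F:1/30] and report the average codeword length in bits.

Huffman tree construction:
Combine smallest probabilities repeatedly
Resulting codes:
  A: 0 (length 1)
  B: 111 (length 3)
  C: 110 (length 3)
  D: 100 (length 3)
  E: 1011 (length 4)
  F: 1010 (length 4)
Average length = Σ p(s) × length(s) = 2.1667 bits


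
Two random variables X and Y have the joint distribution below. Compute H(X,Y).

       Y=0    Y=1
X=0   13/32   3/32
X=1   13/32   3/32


H(X,Y) = -Σ p(x,y) log₂ p(x,y)
  p(0,0)=13/32: -0.4062 × log₂(0.4062) = 0.5279
  p(0,1)=3/32: -0.0938 × log₂(0.0938) = 0.3202
  p(1,0)=13/32: -0.4062 × log₂(0.4062) = 0.5279
  p(1,1)=3/32: -0.0938 × log₂(0.0938) = 0.3202
H(X,Y) = 1.6962 bits


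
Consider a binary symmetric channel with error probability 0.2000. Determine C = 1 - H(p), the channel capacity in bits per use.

For BSC with error probability p:
C = 1 - H(p) where H(p) is binary entropy
H(0.2000) = -0.2000 × log₂(0.2000) - 0.8000 × log₂(0.8000)
H(p) = 0.7219
C = 1 - 0.7219 = 0.2781 bits/use


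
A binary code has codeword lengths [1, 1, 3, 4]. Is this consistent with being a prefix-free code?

Kraft inequality: Σ 2^(-l_i) ≤ 1 for prefix-free code
Calculating: 2^(-1) + 2^(-1) + 2^(-3) + 2^(-4)
= 0.5 + 0.5 + 0.125 + 0.0625
= 1.1875
Since 1.1875 > 1, prefix-free code does not exist


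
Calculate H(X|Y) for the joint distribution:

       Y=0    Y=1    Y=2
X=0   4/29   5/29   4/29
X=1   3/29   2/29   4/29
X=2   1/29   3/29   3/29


H(X|Y) = Σ_y p(y) H(X|Y=y)
  p(Y=0) = 8/29, H(X|Y=0) = 1.4056
  p(Y=1) = 10/29, H(X|Y=1) = 1.4855
  p(Y=2) = 11/29, H(X|Y=2) = 1.5726
H(X|Y) = 0.2759×1.4056 + 0.3448×1.4855 + 0.3793×1.5726 = 1.4965 bits


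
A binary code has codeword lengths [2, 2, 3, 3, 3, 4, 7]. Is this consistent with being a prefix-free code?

Kraft inequality: Σ 2^(-l_i) ≤ 1 for prefix-free code
Calculating: 2^(-2) + 2^(-2) + 2^(-3) + 2^(-3) + 2^(-3) + 2^(-4) + 2^(-7)
= 0.25 + 0.25 + 0.125 + 0.125 + 0.125 + 0.0625 + 0.0078125
= 0.9453
Since 0.9453 ≤ 1, prefix-free code exists


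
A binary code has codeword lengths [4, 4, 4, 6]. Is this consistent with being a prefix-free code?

Kraft inequality: Σ 2^(-l_i) ≤ 1 for prefix-free code
Calculating: 2^(-4) + 2^(-4) + 2^(-4) + 2^(-6)
= 0.0625 + 0.0625 + 0.0625 + 0.015625
= 0.2031
Since 0.2031 ≤ 1, prefix-free code exists


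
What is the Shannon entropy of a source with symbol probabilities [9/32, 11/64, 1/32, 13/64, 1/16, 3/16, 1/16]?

H(X) = -Σ p(x) log₂ p(x)
  -9/32 × log₂(9/32) = 0.5147
  -11/64 × log₂(11/64) = 0.4367
  -1/32 × log₂(1/32) = 0.1562
  -13/64 × log₂(13/64) = 0.4671
  -1/16 × log₂(1/16) = 0.2500
  -3/16 × log₂(3/16) = 0.4528
  -1/16 × log₂(1/16) = 0.2500
H(X) = 2.5275 bits


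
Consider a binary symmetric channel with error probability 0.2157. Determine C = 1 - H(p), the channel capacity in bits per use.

For BSC with error probability p:
C = 1 - H(p) where H(p) is binary entropy
H(0.2157) = -0.2157 × log₂(0.2157) - 0.7843 × log₂(0.7843)
H(p) = 0.7522
C = 1 - 0.7522 = 0.2478 bits/use


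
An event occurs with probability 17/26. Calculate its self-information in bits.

Information content I(x) = -log₂(p(x))
I = -log₂(17/26) = -log₂(0.6538)
I = 0.6130 bits


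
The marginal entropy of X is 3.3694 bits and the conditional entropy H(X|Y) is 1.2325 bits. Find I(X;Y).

I(X;Y) = H(X) - H(X|Y)
I(X;Y) = 3.3694 - 1.2325 = 2.1369 bits


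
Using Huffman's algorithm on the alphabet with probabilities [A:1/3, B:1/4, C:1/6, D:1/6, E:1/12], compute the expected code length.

Huffman tree construction:
Combine smallest probabilities repeatedly
Resulting codes:
  A: 11 (length 2)
  B: 01 (length 2)
  C: 101 (length 3)
  D: 00 (length 2)
  E: 100 (length 3)
Average length = Σ p(s) × length(s) = 2.2500 bits


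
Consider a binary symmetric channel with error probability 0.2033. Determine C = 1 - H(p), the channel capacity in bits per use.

For BSC with error probability p:
C = 1 - H(p) where H(p) is binary entropy
H(0.2033) = -0.2033 × log₂(0.2033) - 0.7967 × log₂(0.7967)
H(p) = 0.7285
C = 1 - 0.7285 = 0.2715 bits/use


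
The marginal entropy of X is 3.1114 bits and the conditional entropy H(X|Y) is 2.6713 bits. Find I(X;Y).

I(X;Y) = H(X) - H(X|Y)
I(X;Y) = 3.1114 - 2.6713 = 0.4401 bits


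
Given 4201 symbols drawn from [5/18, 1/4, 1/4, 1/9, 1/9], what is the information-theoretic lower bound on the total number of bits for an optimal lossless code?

Entropy H = 2.2178 bits/symbol
Minimum bits = H × n = 2.2178 × 4201
= 9316.81 bits


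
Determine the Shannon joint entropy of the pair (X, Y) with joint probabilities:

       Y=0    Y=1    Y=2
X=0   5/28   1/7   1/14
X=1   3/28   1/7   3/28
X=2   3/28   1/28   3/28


H(X,Y) = -Σ p(x,y) log₂ p(x,y)
  p(0,0)=5/28: -0.1786 × log₂(0.1786) = 0.4438
  p(0,1)=1/7: -0.1429 × log₂(0.1429) = 0.4011
  p(0,2)=1/14: -0.0714 × log₂(0.0714) = 0.2720
  p(1,0)=3/28: -0.1071 × log₂(0.1071) = 0.3453
  p(1,1)=1/7: -0.1429 × log₂(0.1429) = 0.4011
  p(1,2)=3/28: -0.1071 × log₂(0.1071) = 0.3453
  p(2,0)=3/28: -0.1071 × log₂(0.1071) = 0.3453
  p(2,1)=1/28: -0.0357 × log₂(0.0357) = 0.1717
  p(2,2)=3/28: -0.1071 × log₂(0.1071) = 0.3453
H(X,Y) = 3.0706 bits


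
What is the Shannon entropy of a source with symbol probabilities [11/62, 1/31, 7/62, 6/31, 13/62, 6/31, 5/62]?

H(X) = -Σ p(x) log₂ p(x)
  -11/62 × log₂(11/62) = 0.4426
  -1/31 × log₂(1/31) = 0.1598
  -7/62 × log₂(7/62) = 0.3553
  -6/31 × log₂(6/31) = 0.4586
  -13/62 × log₂(13/62) = 0.4726
  -6/31 × log₂(6/31) = 0.4586
  -5/62 × log₂(5/62) = 0.2929
H(X) = 2.6403 bits


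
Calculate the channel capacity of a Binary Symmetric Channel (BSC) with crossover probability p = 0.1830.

For BSC with error probability p:
C = 1 - H(p) where H(p) is binary entropy
H(0.1830) = -0.1830 × log₂(0.1830) - 0.8170 × log₂(0.8170)
H(p) = 0.6866
C = 1 - 0.6866 = 0.3134 bits/use


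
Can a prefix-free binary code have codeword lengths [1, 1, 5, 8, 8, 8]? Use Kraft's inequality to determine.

Kraft inequality: Σ 2^(-l_i) ≤ 1 for prefix-free code
Calculating: 2^(-1) + 2^(-1) + 2^(-5) + 2^(-8) + 2^(-8) + 2^(-8)
= 0.5 + 0.5 + 0.03125 + 0.00390625 + 0.00390625 + 0.00390625
= 1.0430
Since 1.0430 > 1, prefix-free code does not exist


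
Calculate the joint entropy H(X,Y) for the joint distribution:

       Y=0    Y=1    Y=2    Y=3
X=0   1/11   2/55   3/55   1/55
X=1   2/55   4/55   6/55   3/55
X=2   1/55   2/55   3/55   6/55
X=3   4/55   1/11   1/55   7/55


H(X,Y) = -Σ p(x,y) log₂ p(x,y)
  p(0,0)=1/11: -0.0909 × log₂(0.0909) = 0.3145
  p(0,1)=2/55: -0.0364 × log₂(0.0364) = 0.1739
  p(0,2)=3/55: -0.0545 × log₂(0.0545) = 0.2289
  p(0,3)=1/55: -0.0182 × log₂(0.0182) = 0.1051
  p(1,0)=2/55: -0.0364 × log₂(0.0364) = 0.1739
  p(1,1)=4/55: -0.0727 × log₂(0.0727) = 0.2750
  p(1,2)=6/55: -0.1091 × log₂(0.1091) = 0.3487
  p(1,3)=3/55: -0.0545 × log₂(0.0545) = 0.2289
  p(2,0)=1/55: -0.0182 × log₂(0.0182) = 0.1051
  p(2,1)=2/55: -0.0364 × log₂(0.0364) = 0.1739
  p(2,2)=3/55: -0.0545 × log₂(0.0545) = 0.2289
  p(2,3)=6/55: -0.1091 × log₂(0.1091) = 0.3487
  p(3,0)=4/55: -0.0727 × log₂(0.0727) = 0.2750
  p(3,1)=1/11: -0.0909 × log₂(0.0909) = 0.3145
  p(3,2)=1/55: -0.0182 × log₂(0.0182) = 0.1051
  p(3,3)=7/55: -0.1273 × log₂(0.1273) = 0.3785
H(X,Y) = 3.7785 bits


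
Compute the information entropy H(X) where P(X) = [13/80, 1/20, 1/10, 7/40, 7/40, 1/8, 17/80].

H(X) = -Σ p(x) log₂ p(x)
  -13/80 × log₂(13/80) = 0.4260
  -1/20 × log₂(1/20) = 0.2161
  -1/10 × log₂(1/10) = 0.3322
  -7/40 × log₂(7/40) = 0.4401
  -7/40 × log₂(7/40) = 0.4401
  -1/8 × log₂(1/8) = 0.3750
  -17/80 × log₂(17/80) = 0.4748
H(X) = 2.7042 bits


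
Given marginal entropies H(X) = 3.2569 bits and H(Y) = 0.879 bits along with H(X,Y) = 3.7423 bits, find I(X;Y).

I(X;Y) = H(X) + H(Y) - H(X,Y)
I(X;Y) = 3.2569 + 0.879 - 3.7423 = 0.3936 bits


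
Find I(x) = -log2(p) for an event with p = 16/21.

Information content I(x) = -log₂(p(x))
I = -log₂(16/21) = -log₂(0.7619)
I = 0.3923 bits


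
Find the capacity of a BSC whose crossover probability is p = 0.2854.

For BSC with error probability p:
C = 1 - H(p) where H(p) is binary entropy
H(0.2854) = -0.2854 × log₂(0.2854) - 0.7146 × log₂(0.7146)
H(p) = 0.8627
C = 1 - 0.8627 = 0.1373 bits/use


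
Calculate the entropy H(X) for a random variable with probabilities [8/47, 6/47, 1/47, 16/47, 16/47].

H(X) = -Σ p(x) log₂ p(x)
  -8/47 × log₂(8/47) = 0.4348
  -6/47 × log₂(6/47) = 0.3791
  -1/47 × log₂(1/47) = 0.1182
  -16/47 × log₂(16/47) = 0.5292
  -16/47 × log₂(16/47) = 0.5292
H(X) = 1.9906 bits


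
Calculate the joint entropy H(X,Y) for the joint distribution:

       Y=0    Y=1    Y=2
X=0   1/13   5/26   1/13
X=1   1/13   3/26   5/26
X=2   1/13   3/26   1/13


H(X,Y) = -Σ p(x,y) log₂ p(x,y)
  p(0,0)=1/13: -0.0769 × log₂(0.0769) = 0.2846
  p(0,1)=5/26: -0.1923 × log₂(0.1923) = 0.4574
  p(0,2)=1/13: -0.0769 × log₂(0.0769) = 0.2846
  p(1,0)=1/13: -0.0769 × log₂(0.0769) = 0.2846
  p(1,1)=3/26: -0.1154 × log₂(0.1154) = 0.3595
  p(1,2)=5/26: -0.1923 × log₂(0.1923) = 0.4574
  p(2,0)=1/13: -0.0769 × log₂(0.0769) = 0.2846
  p(2,1)=3/26: -0.1154 × log₂(0.1154) = 0.3595
  p(2,2)=1/13: -0.0769 × log₂(0.0769) = 0.2846
H(X,Y) = 3.0570 bits


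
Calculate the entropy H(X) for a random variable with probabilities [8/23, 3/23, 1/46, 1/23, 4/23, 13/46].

H(X) = -Σ p(x) log₂ p(x)
  -8/23 × log₂(8/23) = 0.5299
  -3/23 × log₂(3/23) = 0.3833
  -1/46 × log₂(1/46) = 0.1201
  -1/23 × log₂(1/23) = 0.1967
  -4/23 × log₂(4/23) = 0.4389
  -13/46 × log₂(13/46) = 0.5152
H(X) = 2.1841 bits


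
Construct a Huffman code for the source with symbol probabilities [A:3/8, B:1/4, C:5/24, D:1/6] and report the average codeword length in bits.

Huffman tree construction:
Combine smallest probabilities repeatedly
Resulting codes:
  A: 11 (length 2)
  B: 10 (length 2)
  C: 01 (length 2)
  D: 00 (length 2)
Average length = Σ p(s) × length(s) = 2.0000 bits


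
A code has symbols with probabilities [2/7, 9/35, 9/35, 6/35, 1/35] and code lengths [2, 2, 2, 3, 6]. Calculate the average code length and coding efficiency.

Average length L = Σ p_i × l_i = 2.2857 bits
Entropy H = 2.1068 bits
Efficiency η = H/L × 100% = 92.17%


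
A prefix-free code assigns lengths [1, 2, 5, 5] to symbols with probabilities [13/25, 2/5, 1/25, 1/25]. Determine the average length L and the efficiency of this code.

Average length L = Σ p_i × l_i = 1.7200 bits
Entropy H = 1.3909 bits
Efficiency η = H/L × 100% = 80.86%


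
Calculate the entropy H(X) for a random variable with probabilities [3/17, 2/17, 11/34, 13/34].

H(X) = -Σ p(x) log₂ p(x)
  -3/17 × log₂(3/17) = 0.4416
  -2/17 × log₂(2/17) = 0.3632
  -11/34 × log₂(11/34) = 0.5267
  -13/34 × log₂(13/34) = 0.5303
H(X) = 1.8619 bits


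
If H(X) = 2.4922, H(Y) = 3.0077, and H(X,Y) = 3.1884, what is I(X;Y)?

I(X;Y) = H(X) + H(Y) - H(X,Y)
I(X;Y) = 2.4922 + 3.0077 - 3.1884 = 2.3115 bits


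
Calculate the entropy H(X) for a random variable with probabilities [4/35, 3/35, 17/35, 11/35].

H(X) = -Σ p(x) log₂ p(x)
  -4/35 × log₂(4/35) = 0.3576
  -3/35 × log₂(3/35) = 0.3038
  -17/35 × log₂(17/35) = 0.5060
  -11/35 × log₂(11/35) = 0.5248
H(X) = 1.6923 bits


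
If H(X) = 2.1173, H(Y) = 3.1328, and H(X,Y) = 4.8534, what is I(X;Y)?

I(X;Y) = H(X) + H(Y) - H(X,Y)
I(X;Y) = 2.1173 + 3.1328 - 4.8534 = 0.3967 bits


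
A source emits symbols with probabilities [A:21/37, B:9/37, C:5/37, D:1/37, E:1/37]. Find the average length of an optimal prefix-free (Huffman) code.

Huffman tree construction:
Combine smallest probabilities repeatedly
Resulting codes:
  A: 1 (length 1)
  B: 01 (length 2)
  C: 001 (length 3)
  D: 0000 (length 4)
  E: 0001 (length 4)
Average length = Σ p(s) × length(s) = 1.6757 bits


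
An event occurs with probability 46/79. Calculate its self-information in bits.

Information content I(x) = -log₂(p(x))
I = -log₂(46/79) = -log₂(0.5823)
I = 0.7802 bits


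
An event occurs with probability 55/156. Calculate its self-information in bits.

Information content I(x) = -log₂(p(x))
I = -log₂(55/156) = -log₂(0.3526)
I = 1.5040 bits


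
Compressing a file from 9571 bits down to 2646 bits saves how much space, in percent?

Space savings = (1 - Compressed/Original) × 100%
= (1 - 2646/9571) × 100%
= 72.35%


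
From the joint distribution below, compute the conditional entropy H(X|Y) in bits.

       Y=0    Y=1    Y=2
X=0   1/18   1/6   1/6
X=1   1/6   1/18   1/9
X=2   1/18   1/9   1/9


H(X|Y) = Σ_y p(y) H(X|Y=y)
  p(Y=0) = 5/18, H(X|Y=0) = 1.3710
  p(Y=1) = 1/3, H(X|Y=1) = 1.4591
  p(Y=2) = 7/18, H(X|Y=2) = 1.5567
H(X|Y) = 0.2778×1.3710 + 0.3333×1.4591 + 0.3889×1.5567 = 1.4726 bits


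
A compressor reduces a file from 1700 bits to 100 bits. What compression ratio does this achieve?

Compression ratio = Original / Compressed
= 1700 / 100 = 17.00:1


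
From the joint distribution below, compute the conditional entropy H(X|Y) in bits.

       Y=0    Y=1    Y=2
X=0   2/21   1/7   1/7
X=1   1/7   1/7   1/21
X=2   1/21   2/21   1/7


H(X|Y) = Σ_y p(y) H(X|Y=y)
  p(Y=0) = 2/7, H(X|Y=0) = 1.4591
  p(Y=1) = 8/21, H(X|Y=1) = 1.5613
  p(Y=2) = 1/3, H(X|Y=2) = 1.4488
H(X|Y) = 0.2857×1.4591 + 0.3810×1.5613 + 0.3333×1.4488 = 1.4946 bits


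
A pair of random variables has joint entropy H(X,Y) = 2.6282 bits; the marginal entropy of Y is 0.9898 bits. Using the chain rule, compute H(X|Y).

Chain rule: H(X,Y) = H(X|Y) + H(Y)
H(X|Y) = H(X,Y) - H(Y) = 2.6282 - 0.9898 = 1.6384 bits


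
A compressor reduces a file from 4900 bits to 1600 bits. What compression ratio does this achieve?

Compression ratio = Original / Compressed
= 4900 / 1600 = 3.06:1


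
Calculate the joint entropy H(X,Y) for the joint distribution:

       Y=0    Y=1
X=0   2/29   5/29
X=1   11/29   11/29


H(X,Y) = -Σ p(x,y) log₂ p(x,y)
  p(0,0)=2/29: -0.0690 × log₂(0.0690) = 0.2661
  p(0,1)=5/29: -0.1724 × log₂(0.1724) = 0.4373
  p(1,0)=11/29: -0.3793 × log₂(0.3793) = 0.5305
  p(1,1)=11/29: -0.3793 × log₂(0.3793) = 0.5305
H(X,Y) = 1.7643 bits


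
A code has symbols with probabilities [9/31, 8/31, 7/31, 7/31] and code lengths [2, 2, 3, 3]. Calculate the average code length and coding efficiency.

Average length L = Σ p_i × l_i = 2.4516 bits
Entropy H = 1.9919 bits
Efficiency η = H/L × 100% = 81.25%


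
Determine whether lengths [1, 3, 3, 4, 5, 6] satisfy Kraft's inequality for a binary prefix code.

Kraft inequality: Σ 2^(-l_i) ≤ 1 for prefix-free code
Calculating: 2^(-1) + 2^(-3) + 2^(-3) + 2^(-4) + 2^(-5) + 2^(-6)
= 0.5 + 0.125 + 0.125 + 0.0625 + 0.03125 + 0.015625
= 0.8594
Since 0.8594 ≤ 1, prefix-free code exists


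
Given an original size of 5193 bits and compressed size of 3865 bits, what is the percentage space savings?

Space savings = (1 - Compressed/Original) × 100%
= (1 - 3865/5193) × 100%
= 25.57%


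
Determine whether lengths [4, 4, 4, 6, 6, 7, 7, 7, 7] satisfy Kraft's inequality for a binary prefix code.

Kraft inequality: Σ 2^(-l_i) ≤ 1 for prefix-free code
Calculating: 2^(-4) + 2^(-4) + 2^(-4) + 2^(-6) + 2^(-6) + 2^(-7) + 2^(-7) + 2^(-7) + 2^(-7)
= 0.0625 + 0.0625 + 0.0625 + 0.015625 + 0.015625 + 0.0078125 + 0.0078125 + 0.0078125 + 0.0078125
= 0.2500
Since 0.2500 ≤ 1, prefix-free code exists


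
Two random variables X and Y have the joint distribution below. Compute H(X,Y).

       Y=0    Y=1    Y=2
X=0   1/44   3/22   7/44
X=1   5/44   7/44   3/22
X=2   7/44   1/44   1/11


H(X,Y) = -Σ p(x,y) log₂ p(x,y)
  p(0,0)=1/44: -0.0227 × log₂(0.0227) = 0.1241
  p(0,1)=3/22: -0.1364 × log₂(0.1364) = 0.3920
  p(0,2)=7/44: -0.1591 × log₂(0.1591) = 0.4219
  p(1,0)=5/44: -0.1136 × log₂(0.1136) = 0.3565
  p(1,1)=7/44: -0.1591 × log₂(0.1591) = 0.4219
  p(1,2)=3/22: -0.1364 × log₂(0.1364) = 0.3920
  p(2,0)=7/44: -0.1591 × log₂(0.1591) = 0.4219
  p(2,1)=1/44: -0.0227 × log₂(0.0227) = 0.1241
  p(2,2)=1/11: -0.0909 × log₂(0.0909) = 0.3145
H(X,Y) = 2.9689 bits


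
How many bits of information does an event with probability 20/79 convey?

Information content I(x) = -log₂(p(x))
I = -log₂(20/79) = -log₂(0.2532)
I = 1.9819 bits


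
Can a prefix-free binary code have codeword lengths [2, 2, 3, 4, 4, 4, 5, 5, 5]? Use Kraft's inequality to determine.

Kraft inequality: Σ 2^(-l_i) ≤ 1 for prefix-free code
Calculating: 2^(-2) + 2^(-2) + 2^(-3) + 2^(-4) + 2^(-4) + 2^(-4) + 2^(-5) + 2^(-5) + 2^(-5)
= 0.25 + 0.25 + 0.125 + 0.0625 + 0.0625 + 0.0625 + 0.03125 + 0.03125 + 0.03125
= 0.9062
Since 0.9062 ≤ 1, prefix-free code exists


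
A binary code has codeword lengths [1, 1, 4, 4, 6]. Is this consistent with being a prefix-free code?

Kraft inequality: Σ 2^(-l_i) ≤ 1 for prefix-free code
Calculating: 2^(-1) + 2^(-1) + 2^(-4) + 2^(-4) + 2^(-6)
= 0.5 + 0.5 + 0.0625 + 0.0625 + 0.015625
= 1.1406
Since 1.1406 > 1, prefix-free code does not exist


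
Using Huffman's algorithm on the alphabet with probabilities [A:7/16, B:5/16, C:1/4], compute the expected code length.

Huffman tree construction:
Combine smallest probabilities repeatedly
Resulting codes:
  A: 0 (length 1)
  B: 11 (length 2)
  C: 10 (length 2)
Average length = Σ p(s) × length(s) = 1.5625 bits


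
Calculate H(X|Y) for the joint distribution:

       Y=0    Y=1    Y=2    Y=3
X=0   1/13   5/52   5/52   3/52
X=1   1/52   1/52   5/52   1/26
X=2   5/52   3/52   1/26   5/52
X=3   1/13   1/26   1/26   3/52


H(X|Y) = Σ_y p(y) H(X|Y=y)
  p(Y=0) = 7/26, H(X|Y=0) = 1.8352
  p(Y=1) = 11/52, H(X|Y=1) = 1.7899
  p(Y=2) = 7/26, H(X|Y=2) = 1.8631
  p(Y=3) = 1/4, H(X|Y=3) = 1.9220
H(X|Y) = 0.2692×1.8352 + 0.2115×1.7899 + 0.2692×1.8631 + 0.2500×1.9220 = 1.8549 bits


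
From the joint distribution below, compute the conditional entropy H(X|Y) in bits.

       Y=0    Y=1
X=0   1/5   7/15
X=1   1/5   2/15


H(X|Y) = Σ_y p(y) H(X|Y=y)
  p(Y=0) = 2/5, H(X|Y=0) = 1.0000
  p(Y=1) = 3/5, H(X|Y=1) = 0.7642
H(X|Y) = 0.4000×1.0000 + 0.6000×0.7642 = 0.8585 bits


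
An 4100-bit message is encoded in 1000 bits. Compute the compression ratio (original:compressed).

Compression ratio = Original / Compressed
= 4100 / 1000 = 4.10:1


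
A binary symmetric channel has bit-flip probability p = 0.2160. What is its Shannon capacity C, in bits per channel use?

For BSC with error probability p:
C = 1 - H(p) where H(p) is binary entropy
H(0.2160) = -0.2160 × log₂(0.2160) - 0.7840 × log₂(0.7840)
H(p) = 0.7528
C = 1 - 0.7528 = 0.2472 bits/use


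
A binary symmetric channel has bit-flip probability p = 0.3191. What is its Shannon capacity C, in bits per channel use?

For BSC with error probability p:
C = 1 - H(p) where H(p) is binary entropy
H(0.3191) = -0.3191 × log₂(0.3191) - 0.6809 × log₂(0.6809)
H(p) = 0.9034
C = 1 - 0.9034 = 0.0966 bits/use


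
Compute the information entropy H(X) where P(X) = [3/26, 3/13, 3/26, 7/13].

H(X) = -Σ p(x) log₂ p(x)
  -3/26 × log₂(3/26) = 0.3595
  -3/13 × log₂(3/13) = 0.4882
  -3/26 × log₂(3/26) = 0.3595
  -7/13 × log₂(7/13) = 0.4809
H(X) = 1.6880 bits


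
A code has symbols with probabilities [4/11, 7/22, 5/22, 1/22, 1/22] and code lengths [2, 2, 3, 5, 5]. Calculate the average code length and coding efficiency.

Average length L = Σ p_i × l_i = 2.5000 bits
Entropy H = 1.9476 bits
Efficiency η = H/L × 100% = 77.90%


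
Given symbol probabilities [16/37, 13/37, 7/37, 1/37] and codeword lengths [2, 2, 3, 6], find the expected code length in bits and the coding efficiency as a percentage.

Average length L = Σ p_i × l_i = 2.2973 bits
Entropy H = 1.6484 bits
Efficiency η = H/L × 100% = 71.76%


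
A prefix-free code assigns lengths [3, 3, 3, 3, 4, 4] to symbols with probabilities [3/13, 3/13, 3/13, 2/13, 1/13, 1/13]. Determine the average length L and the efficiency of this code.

Average length L = Σ p_i × l_i = 3.1538 bits
Entropy H = 2.4493 bits
Efficiency η = H/L × 100% = 77.66%


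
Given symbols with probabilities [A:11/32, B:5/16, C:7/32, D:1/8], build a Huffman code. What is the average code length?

Huffman tree construction:
Combine smallest probabilities repeatedly
Resulting codes:
  A: 11 (length 2)
  B: 10 (length 2)
  C: 01 (length 2)
  D: 00 (length 2)
Average length = Σ p(s) × length(s) = 2.0000 bits


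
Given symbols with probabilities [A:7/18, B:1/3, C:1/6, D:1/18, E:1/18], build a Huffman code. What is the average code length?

Huffman tree construction:
Combine smallest probabilities repeatedly
Resulting codes:
  A: 0 (length 1)
  B: 11 (length 2)
  C: 101 (length 3)
  D: 1000 (length 4)
  E: 1001 (length 4)
Average length = Σ p(s) × length(s) = 2.0000 bits


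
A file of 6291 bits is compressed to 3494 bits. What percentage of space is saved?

Space savings = (1 - Compressed/Original) × 100%
= (1 - 3494/6291) × 100%
= 44.46%


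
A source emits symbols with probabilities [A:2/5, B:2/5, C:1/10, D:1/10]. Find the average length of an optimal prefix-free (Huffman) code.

Huffman tree construction:
Combine smallest probabilities repeatedly
Resulting codes:
  A: 11 (length 2)
  B: 0 (length 1)
  C: 100 (length 3)
  D: 101 (length 3)
Average length = Σ p(s) × length(s) = 1.8000 bits


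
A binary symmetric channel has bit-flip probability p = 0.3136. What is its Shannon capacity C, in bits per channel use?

For BSC with error probability p:
C = 1 - H(p) where H(p) is binary entropy
H(0.3136) = -0.3136 × log₂(0.3136) - 0.6864 × log₂(0.6864)
H(p) = 0.8973
C = 1 - 0.8973 = 0.1027 bits/use


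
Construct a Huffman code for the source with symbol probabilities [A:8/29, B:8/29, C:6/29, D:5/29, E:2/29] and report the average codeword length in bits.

Huffman tree construction:
Combine smallest probabilities repeatedly
Resulting codes:
  A: 10 (length 2)
  B: 11 (length 2)
  C: 00 (length 2)
  D: 011 (length 3)
  E: 010 (length 3)
Average length = Σ p(s) × length(s) = 2.2414 bits


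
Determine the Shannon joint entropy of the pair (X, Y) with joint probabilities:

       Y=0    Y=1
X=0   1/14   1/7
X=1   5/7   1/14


H(X,Y) = -Σ p(x,y) log₂ p(x,y)
  p(0,0)=1/14: -0.0714 × log₂(0.0714) = 0.2720
  p(0,1)=1/7: -0.1429 × log₂(0.1429) = 0.4011
  p(1,0)=5/7: -0.7143 × log₂(0.7143) = 0.3467
  p(1,1)=1/14: -0.0714 × log₂(0.0714) = 0.2720
H(X,Y) = 1.2917 bits


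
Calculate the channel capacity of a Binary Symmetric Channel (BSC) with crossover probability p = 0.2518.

For BSC with error probability p:
C = 1 - H(p) where H(p) is binary entropy
H(0.2518) = -0.2518 × log₂(0.2518) - 0.7482 × log₂(0.7482)
H(p) = 0.8141
C = 1 - 0.8141 = 0.1859 bits/use


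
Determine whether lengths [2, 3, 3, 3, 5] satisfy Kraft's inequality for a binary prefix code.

Kraft inequality: Σ 2^(-l_i) ≤ 1 for prefix-free code
Calculating: 2^(-2) + 2^(-3) + 2^(-3) + 2^(-3) + 2^(-5)
= 0.25 + 0.125 + 0.125 + 0.125 + 0.03125
= 0.6562
Since 0.6562 ≤ 1, prefix-free code exists


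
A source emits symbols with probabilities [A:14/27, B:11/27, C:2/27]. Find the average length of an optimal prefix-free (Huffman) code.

Huffman tree construction:
Combine smallest probabilities repeatedly
Resulting codes:
  A: 1 (length 1)
  B: 01 (length 2)
  C: 00 (length 2)
Average length = Σ p(s) × length(s) = 1.4815 bits


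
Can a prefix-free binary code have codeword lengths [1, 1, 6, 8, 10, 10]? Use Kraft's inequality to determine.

Kraft inequality: Σ 2^(-l_i) ≤ 1 for prefix-free code
Calculating: 2^(-1) + 2^(-1) + 2^(-6) + 2^(-8) + 2^(-10) + 2^(-10)
= 0.5 + 0.5 + 0.015625 + 0.00390625 + 0.0009765625 + 0.0009765625
= 1.0215
Since 1.0215 > 1, prefix-free code does not exist


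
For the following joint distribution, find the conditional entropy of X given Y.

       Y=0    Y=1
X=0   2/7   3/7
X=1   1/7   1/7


H(X|Y) = Σ_y p(y) H(X|Y=y)
  p(Y=0) = 3/7, H(X|Y=0) = 0.9183
  p(Y=1) = 4/7, H(X|Y=1) = 0.8113
H(X|Y) = 0.4286×0.9183 + 0.5714×0.8113 = 0.8571 bits


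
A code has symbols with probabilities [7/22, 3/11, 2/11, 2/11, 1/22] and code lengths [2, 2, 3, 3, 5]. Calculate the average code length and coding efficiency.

Average length L = Σ p_i × l_i = 2.5000 bits
Entropy H = 2.1339 bits
Efficiency η = H/L × 100% = 85.36%


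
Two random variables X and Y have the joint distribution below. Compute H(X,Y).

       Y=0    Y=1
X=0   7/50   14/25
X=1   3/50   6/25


H(X,Y) = -Σ p(x,y) log₂ p(x,y)
  p(0,0)=7/50: -0.1400 × log₂(0.1400) = 0.3971
  p(0,1)=14/25: -0.5600 × log₂(0.5600) = 0.4684
  p(1,0)=3/50: -0.0600 × log₂(0.0600) = 0.2435
  p(1,1)=6/25: -0.2400 × log₂(0.2400) = 0.4941
H(X,Y) = 1.6032 bits


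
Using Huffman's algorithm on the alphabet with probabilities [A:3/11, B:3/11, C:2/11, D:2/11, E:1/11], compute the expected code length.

Huffman tree construction:
Combine smallest probabilities repeatedly
Resulting codes:
  A: 01 (length 2)
  B: 10 (length 2)
  C: 111 (length 3)
  D: 00 (length 2)
  E: 110 (length 3)
Average length = Σ p(s) × length(s) = 2.2727 bits


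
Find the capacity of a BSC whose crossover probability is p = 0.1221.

For BSC with error probability p:
C = 1 - H(p) where H(p) is binary entropy
H(0.1221) = -0.1221 × log₂(0.1221) - 0.8779 × log₂(0.8779)
H(p) = 0.5354
C = 1 - 0.5354 = 0.4646 bits/use


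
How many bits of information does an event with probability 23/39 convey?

Information content I(x) = -log₂(p(x))
I = -log₂(23/39) = -log₂(0.5897)
I = 0.7618 bits


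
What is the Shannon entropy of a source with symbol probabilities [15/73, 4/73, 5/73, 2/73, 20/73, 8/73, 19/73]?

H(X) = -Σ p(x) log₂ p(x)
  -15/73 × log₂(15/73) = 0.4691
  -4/73 × log₂(4/73) = 0.2296
  -5/73 × log₂(5/73) = 0.2649
  -2/73 × log₂(2/73) = 0.1422
  -20/73 × log₂(20/73) = 0.5118
  -8/73 × log₂(8/73) = 0.3496
  -19/73 × log₂(19/73) = 0.5054
H(X) = 2.4725 bits


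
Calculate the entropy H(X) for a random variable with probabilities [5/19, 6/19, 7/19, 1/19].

H(X) = -Σ p(x) log₂ p(x)
  -5/19 × log₂(5/19) = 0.5068
  -6/19 × log₂(6/19) = 0.5251
  -7/19 × log₂(7/19) = 0.5307
  -1/19 × log₂(1/19) = 0.2236
H(X) = 1.7863 bits


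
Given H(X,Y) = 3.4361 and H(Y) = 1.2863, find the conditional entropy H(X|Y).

Chain rule: H(X,Y) = H(X|Y) + H(Y)
H(X|Y) = H(X,Y) - H(Y) = 3.4361 - 1.2863 = 2.1498 bits


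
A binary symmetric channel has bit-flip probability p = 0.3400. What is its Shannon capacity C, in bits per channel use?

For BSC with error probability p:
C = 1 - H(p) where H(p) is binary entropy
H(0.3400) = -0.3400 × log₂(0.3400) - 0.6600 × log₂(0.6600)
H(p) = 0.9248
C = 1 - 0.9248 = 0.0752 bits/use


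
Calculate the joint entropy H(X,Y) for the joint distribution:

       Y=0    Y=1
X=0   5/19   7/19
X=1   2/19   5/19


H(X,Y) = -Σ p(x,y) log₂ p(x,y)
  p(0,0)=5/19: -0.2632 × log₂(0.2632) = 0.5068
  p(0,1)=7/19: -0.3684 × log₂(0.3684) = 0.5307
  p(1,0)=2/19: -0.1053 × log₂(0.1053) = 0.3419
  p(1,1)=5/19: -0.2632 × log₂(0.2632) = 0.5068
H(X,Y) = 1.8863 bits


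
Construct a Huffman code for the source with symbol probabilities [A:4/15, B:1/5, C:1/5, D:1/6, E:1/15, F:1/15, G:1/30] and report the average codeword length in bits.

Huffman tree construction:
Combine smallest probabilities repeatedly
Resulting codes:
  A: 10 (length 2)
  B: 00 (length 2)
  C: 01 (length 2)
  D: 110 (length 3)
  E: 11111 (length 5)
  F: 1110 (length 4)
  G: 11110 (length 5)
Average length = Σ p(s) × length(s) = 2.6000 bits


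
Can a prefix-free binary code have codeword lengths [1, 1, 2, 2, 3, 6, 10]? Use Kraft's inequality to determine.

Kraft inequality: Σ 2^(-l_i) ≤ 1 for prefix-free code
Calculating: 2^(-1) + 2^(-1) + 2^(-2) + 2^(-2) + 2^(-3) + 2^(-6) + 2^(-10)
= 0.5 + 0.5 + 0.25 + 0.25 + 0.125 + 0.015625 + 0.0009765625
= 1.6416
Since 1.6416 > 1, prefix-free code does not exist


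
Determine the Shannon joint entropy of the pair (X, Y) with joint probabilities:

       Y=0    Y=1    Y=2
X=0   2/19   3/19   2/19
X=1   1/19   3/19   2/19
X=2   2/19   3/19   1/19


H(X,Y) = -Σ p(x,y) log₂ p(x,y)
  p(0,0)=2/19: -0.1053 × log₂(0.1053) = 0.3419
  p(0,1)=3/19: -0.1579 × log₂(0.1579) = 0.4205
  p(0,2)=2/19: -0.1053 × log₂(0.1053) = 0.3419
  p(1,0)=1/19: -0.0526 × log₂(0.0526) = 0.2236
  p(1,1)=3/19: -0.1579 × log₂(0.1579) = 0.4205
  p(1,2)=2/19: -0.1053 × log₂(0.1053) = 0.3419
  p(2,0)=2/19: -0.1053 × log₂(0.1053) = 0.3419
  p(2,1)=3/19: -0.1579 × log₂(0.1579) = 0.4205
  p(2,2)=1/19: -0.0526 × log₂(0.0526) = 0.2236
H(X,Y) = 3.0761 bits


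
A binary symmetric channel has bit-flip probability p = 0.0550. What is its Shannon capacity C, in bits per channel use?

For BSC with error probability p:
C = 1 - H(p) where H(p) is binary entropy
H(0.0550) = -0.0550 × log₂(0.0550) - 0.9450 × log₂(0.9450)
H(p) = 0.3073
C = 1 - 0.3073 = 0.6927 bits/use


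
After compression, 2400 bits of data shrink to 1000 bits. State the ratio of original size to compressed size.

Compression ratio = Original / Compressed
= 2400 / 1000 = 2.40:1


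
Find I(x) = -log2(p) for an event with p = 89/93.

Information content I(x) = -log₂(p(x))
I = -log₂(89/93) = -log₂(0.9570)
I = 0.0634 bits


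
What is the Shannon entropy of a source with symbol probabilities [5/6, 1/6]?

H(X) = -Σ p(x) log₂ p(x)
  -5/6 × log₂(5/6) = 0.2192
  -1/6 × log₂(1/6) = 0.4308
H(X) = 0.6500 bits


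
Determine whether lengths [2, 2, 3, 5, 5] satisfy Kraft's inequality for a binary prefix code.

Kraft inequality: Σ 2^(-l_i) ≤ 1 for prefix-free code
Calculating: 2^(-2) + 2^(-2) + 2^(-3) + 2^(-5) + 2^(-5)
= 0.25 + 0.25 + 0.125 + 0.03125 + 0.03125
= 0.6875
Since 0.6875 ≤ 1, prefix-free code exists


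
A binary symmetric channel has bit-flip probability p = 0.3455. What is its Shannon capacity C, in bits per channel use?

For BSC with error probability p:
C = 1 - H(p) where H(p) is binary entropy
H(0.3455) = -0.3455 × log₂(0.3455) - 0.6545 × log₂(0.6545)
H(p) = 0.9300
C = 1 - 0.9300 = 0.0700 bits/use


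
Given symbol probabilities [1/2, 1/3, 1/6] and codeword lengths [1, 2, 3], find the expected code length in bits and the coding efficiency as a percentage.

Average length L = Σ p_i × l_i = 1.6667 bits
Entropy H = 1.4591 bits
Efficiency η = H/L × 100% = 87.55%


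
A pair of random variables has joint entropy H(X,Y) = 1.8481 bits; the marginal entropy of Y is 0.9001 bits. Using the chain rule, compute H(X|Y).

Chain rule: H(X,Y) = H(X|Y) + H(Y)
H(X|Y) = H(X,Y) - H(Y) = 1.8481 - 0.9001 = 0.948 bits


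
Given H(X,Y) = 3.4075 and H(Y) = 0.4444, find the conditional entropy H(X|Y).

Chain rule: H(X,Y) = H(X|Y) + H(Y)
H(X|Y) = H(X,Y) - H(Y) = 3.4075 - 0.4444 = 2.9631 bits


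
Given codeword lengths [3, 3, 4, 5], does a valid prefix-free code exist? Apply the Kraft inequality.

Kraft inequality: Σ 2^(-l_i) ≤ 1 for prefix-free code
Calculating: 2^(-3) + 2^(-3) + 2^(-4) + 2^(-5)
= 0.125 + 0.125 + 0.0625 + 0.03125
= 0.3438
Since 0.3438 ≤ 1, prefix-free code exists


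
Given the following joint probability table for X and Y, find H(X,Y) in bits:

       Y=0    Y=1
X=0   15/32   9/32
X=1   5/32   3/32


H(X,Y) = -Σ p(x,y) log₂ p(x,y)
  p(0,0)=15/32: -0.4688 × log₂(0.4688) = 0.5124
  p(0,1)=9/32: -0.2812 × log₂(0.2812) = 0.5147
  p(1,0)=5/32: -0.1562 × log₂(0.1562) = 0.4184
  p(1,1)=3/32: -0.0938 × log₂(0.0938) = 0.3202
H(X,Y) = 1.7657 bits


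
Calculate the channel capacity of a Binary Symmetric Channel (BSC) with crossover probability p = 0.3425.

For BSC with error probability p:
C = 1 - H(p) where H(p) is binary entropy
H(0.3425) = -0.3425 × log₂(0.3425) - 0.6575 × log₂(0.6575)
H(p) = 0.9272
C = 1 - 0.9272 = 0.0728 bits/use


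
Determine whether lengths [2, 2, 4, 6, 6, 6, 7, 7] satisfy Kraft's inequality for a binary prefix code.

Kraft inequality: Σ 2^(-l_i) ≤ 1 for prefix-free code
Calculating: 2^(-2) + 2^(-2) + 2^(-4) + 2^(-6) + 2^(-6) + 2^(-6) + 2^(-7) + 2^(-7)
= 0.25 + 0.25 + 0.0625 + 0.015625 + 0.015625 + 0.015625 + 0.0078125 + 0.0078125
= 0.6250
Since 0.6250 ≤ 1, prefix-free code exists


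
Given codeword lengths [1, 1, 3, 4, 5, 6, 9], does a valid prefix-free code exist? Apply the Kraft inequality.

Kraft inequality: Σ 2^(-l_i) ≤ 1 for prefix-free code
Calculating: 2^(-1) + 2^(-1) + 2^(-3) + 2^(-4) + 2^(-5) + 2^(-6) + 2^(-9)
= 0.5 + 0.5 + 0.125 + 0.0625 + 0.03125 + 0.015625 + 0.001953125
= 1.2363
Since 1.2363 > 1, prefix-free code does not exist


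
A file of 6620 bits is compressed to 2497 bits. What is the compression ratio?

Compression ratio = Original / Compressed
= 6620 / 2497 = 2.65:1


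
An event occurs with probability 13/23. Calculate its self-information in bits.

Information content I(x) = -log₂(p(x))
I = -log₂(13/23) = -log₂(0.5652)
I = 0.8231 bits


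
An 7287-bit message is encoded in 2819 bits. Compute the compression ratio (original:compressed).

Compression ratio = Original / Compressed
= 7287 / 2819 = 2.58:1


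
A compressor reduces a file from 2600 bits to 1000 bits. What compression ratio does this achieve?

Compression ratio = Original / Compressed
= 2600 / 1000 = 2.60:1


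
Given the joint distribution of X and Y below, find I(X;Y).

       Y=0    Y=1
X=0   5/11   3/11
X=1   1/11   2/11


H(X) = 0.8454, H(Y) = 0.9940, H(X,Y) = 1.7899
I(X;Y) = H(X) + H(Y) - H(X,Y) = 0.0495 bits


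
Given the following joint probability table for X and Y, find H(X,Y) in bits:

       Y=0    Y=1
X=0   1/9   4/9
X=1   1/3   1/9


H(X,Y) = -Σ p(x,y) log₂ p(x,y)
  p(0,0)=1/9: -0.1111 × log₂(0.1111) = 0.3522
  p(0,1)=4/9: -0.4444 × log₂(0.4444) = 0.5200
  p(1,0)=1/3: -0.3333 × log₂(0.3333) = 0.5283
  p(1,1)=1/9: -0.1111 × log₂(0.1111) = 0.3522
H(X,Y) = 1.7527 bits


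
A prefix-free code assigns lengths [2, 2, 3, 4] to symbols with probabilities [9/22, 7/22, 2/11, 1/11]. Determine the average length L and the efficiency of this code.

Average length L = Σ p_i × l_i = 2.3636 bits
Entropy H = 1.8148 bits
Efficiency η = H/L × 100% = 76.78%


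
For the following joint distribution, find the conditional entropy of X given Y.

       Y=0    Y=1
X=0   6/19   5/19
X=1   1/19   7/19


H(X|Y) = Σ_y p(y) H(X|Y=y)
  p(Y=0) = 7/19, H(X|Y=0) = 0.5917
  p(Y=1) = 12/19, H(X|Y=1) = 0.9799
H(X|Y) = 0.3684×0.5917 + 0.6316×0.9799 = 0.8368 bits


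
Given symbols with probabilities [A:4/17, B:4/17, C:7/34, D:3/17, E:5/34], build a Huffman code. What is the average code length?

Huffman tree construction:
Combine smallest probabilities repeatedly
Resulting codes:
  A: 01 (length 2)
  B: 10 (length 2)
  C: 00 (length 2)
  D: 111 (length 3)
  E: 110 (length 3)
Average length = Σ p(s) × length(s) = 2.3235 bits


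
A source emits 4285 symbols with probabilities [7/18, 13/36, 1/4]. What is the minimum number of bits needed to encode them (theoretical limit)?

Entropy H = 1.5605 bits/symbol
Minimum bits = H × n = 1.5605 × 4285
= 6686.90 bits
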